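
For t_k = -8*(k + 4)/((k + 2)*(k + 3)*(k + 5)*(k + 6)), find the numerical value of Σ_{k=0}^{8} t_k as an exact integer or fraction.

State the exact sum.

Σ = -144/385

r(k) = (k + 2)*(k + 5)**2/((k + 4)**2*(k + 7)) after simplifying.
A = k + 2, B = k + 7, C = k**2 + 8*k + 16.
Key eq: (k + 2)·f(k+1) = (k + 6)·f(k) + (k**2 + 8*k + 16).
Bound: deg f ≤ 4.
Solve for f: f(k) = k*(k + 3)*(k + 4)*(k + 7)/20 (degree 4 ≤ 4).
Then R = B(k−1)f/C = k*(k + 3)*(k + 6)*(k + 7)/(20*(k + 4)), so s_k = R(k)·t_k = 2*k*(-k - 7)/(5*(k**2 + 7*k + 10)).
Δs = 8*(-k - 4)/(k**4 + 16*k**3 + 91*k**2 + 216*k + 180), as required.
Evaluate s at k=9 and k=0: -144/385 and 0; difference -144/385.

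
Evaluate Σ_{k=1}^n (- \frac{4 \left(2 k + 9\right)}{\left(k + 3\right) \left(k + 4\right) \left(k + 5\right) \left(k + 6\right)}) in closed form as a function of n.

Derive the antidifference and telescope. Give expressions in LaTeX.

S(n) = \frac{n \left(- n - 10\right)}{6 \left(n^{2} + 10 n + 24\right)}

Ratio r(k) = (k + 3)*(2*k + 11)/((k + 7)*(2*k + 9)).
So A=k + 3 and B=k + 7, with C=k + 9/2.
f must satisfy (k + 3)·f(k+1) − (k + 6)·f(k) = k + 9/2.
d = 3 from the (1,1,1) case.
Solving with deg f ≤ 3: f(k) = k*(k + 4)*(k + 8)/30.
R(k) = B(k−1)·f(k)/C(k) = k*(k + 4)*(k + 6)*(k + 8)/(15*(2*k + 9)); s_k = R·t_k = 4*k*(-k - 8)/(15*(k**2 + 8*k + 15)).
Check: Δs_k = 4*(-2*k - 9)/(k**4 + 18*k**3 + 119*k**2 + 342*k + 360). ✓
s_(n+1) = 4*(-n**2 - 10*n - 9)/(15*(n**2 + 10*n + 24)) and s_(1) = -1/10, so S(n) = n*(-n - 10)/(6*(n**2 + 10*n + 24)).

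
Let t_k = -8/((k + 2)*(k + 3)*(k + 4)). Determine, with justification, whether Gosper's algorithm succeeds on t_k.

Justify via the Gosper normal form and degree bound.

t_(k+1)/t_k = (k + 2)/(k + 5).
So A=k + 2 and B=k + 5, with C=1.
f must satisfy (k + 2)·f(k+1) − (k + 4)·f(k) = 1.
deg f ≤ 2 (via 1,1,0).
Solving with deg f ≤ 2: f(k) = k*(k + 5)/12.
Then R = B(k−1)f/C = k*(k + 4)*(k + 5)/12, so s_k = R(k)·t_k = 2*k*(-k - 5)/(3*(k + 2)*(k + 3)).
Δs = -8/(k**3 + 9*k**2 + 26*k + 24), as required.

Yes. s_k = 2*k*(-k - 5)/(3*(k + 2)*(k + 3)).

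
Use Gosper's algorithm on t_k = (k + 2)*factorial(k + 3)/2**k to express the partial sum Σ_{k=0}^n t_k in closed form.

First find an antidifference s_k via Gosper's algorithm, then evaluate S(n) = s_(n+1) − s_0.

S(n) = -12 + factorial(n + 4)/2**n

t_(k+1)/t_k = (k + 3)*(k + 4)/(2*(k + 2)).
A = k/2 + 2, B = 1, C = k + 2.
Solve (k/2 + 2)·f(k+1) − (1)·f(k) = k + 2.
d = 0 from the (1,0,1) case.
Solving with deg f ≤ 0: f(k) = 2.
R(k) = B(k−1)·f(k)/C(k) = 2/(k + 2); s_k = R·t_k = 2**(1 - k)*factorial(k + 3).
Δs = (k + 2)*factorial(k + 3)/2**k, as required.
Σ_(k=0)^n t_k = s_(n+1) − s_(0) = (factorial(n + 4)/2**n) − (12), i.e. -12 + factorial(n + 4)/2**n.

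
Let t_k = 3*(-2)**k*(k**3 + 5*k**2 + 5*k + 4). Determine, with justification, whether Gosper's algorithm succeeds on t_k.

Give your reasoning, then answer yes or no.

The ratio is 2*(-k**3 - 8*k**2 - 18*k - 15)/(k**3 + 5*k**2 + 5*k + 4).
Factor: A=-2; B=1; C=k**3 + 5*k**2 + 5*k + 4.
Set up (-2)·f(k+1) − (1)·f(k) − (k**3 + 5*k**2 + 5*k + 4) = 0.
Degrees (0,0,3) ⇒ d ≤ 3.
Coefficient equations give f(k) = -(k**3 + 3*k**2 - k + 2)/3.
Get s_k = R·t_k = (-2)**k*(-k**3 - 3*k**2 + k - 2) with R(k) = B(k−1)f(k)/C(k) = -(k**3 + 3*k**2 - k + 2)/(3*(k + 4)*(k**2 + k + 1)).
Check: Δs_k = 3*(-2)**k*(k**3 + 5*k**2 + 5*k + 4). ✓

Yes. s_k = (-2)**k*(-k**3 - 3*k**2 + k - 2).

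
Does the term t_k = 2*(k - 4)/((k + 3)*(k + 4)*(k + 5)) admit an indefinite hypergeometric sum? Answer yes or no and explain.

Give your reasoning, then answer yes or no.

Yes. s_k = k*(-k - 31)/(12*(k + 3)*(k + 4)).

Ratio r(k) = (k - 3)*(k + 3)/((k - 4)*(k + 6)).
Take A(k)=k + 3, B(k)=k + 6, C(k)=k - 4.
Need (k + 3)·f(k+1) − (k + 5)·f(k) = k - 4.
From deg A=1, deg B=1, deg C=1: d=2.
A polynomial solution: f(k) = -k*(k + 31)/24.
Get s_k = R·t_k = k*(-k - 31)/(12*(k + 3)*(k + 4)) with R(k) = B(k−1)f(k)/C(k) = -k*(k + 5)*(k + 31)/(24*(k - 4)).
Verify: 2*(k - 4)/(k**3 + 12*k**2 + 47*k + 60) matches t_k.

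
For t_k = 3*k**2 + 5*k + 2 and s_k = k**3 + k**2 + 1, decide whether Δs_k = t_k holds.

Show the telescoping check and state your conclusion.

s_(k+1) = (k + 1)**3 + (k + 1)**2 + 1
s_(k+1) − s_k = 3*k**2 + 5*k + 2
(s_(k+1) − s_k) − t_k = 0

valid (s_(k+1) − s_k reduces to t_k)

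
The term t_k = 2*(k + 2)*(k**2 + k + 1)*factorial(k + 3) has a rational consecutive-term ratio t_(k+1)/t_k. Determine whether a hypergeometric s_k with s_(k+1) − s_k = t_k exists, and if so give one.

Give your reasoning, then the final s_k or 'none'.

s_k = 2*(k**2 - 2*k + 2)*factorial(k + 3)

r(k) = (k + 3)*(k + 4)*(k + (k + 1)**2 + 2)/((k + 2)*(k**2 + k + 1)) after simplifying.
Take A(k)=k + 4, B(k)=1, C(k)=k**3 + 3*k**2 + 3*k + 2.
Key eq: (k + 4)·f(k+1) = (1)·f(k) + (k**3 + 3*k**2 + 3*k + 2).
From deg A=1, deg B=0, deg C=3: d=2.
Solve for f: f(k) = k**2 - 2*k + 2 (degree 2 ≤ 2).
Then R = B(k−1)f/C = (k**2 - 2*k + 2)/((k + 2)*(k**2 + k + 1)), so s_k = R(k)·t_k = 2*(k**2 - 2*k + 2)*factorial(k + 3).
Verify: 2*(k + 2)*(k**2 + k + 1)*factorial(k + 3) matches t_k.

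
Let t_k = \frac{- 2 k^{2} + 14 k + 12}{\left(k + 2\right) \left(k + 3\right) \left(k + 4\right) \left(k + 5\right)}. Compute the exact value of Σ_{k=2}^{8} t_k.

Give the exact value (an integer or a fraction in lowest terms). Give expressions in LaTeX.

Σ = 35/429

The ratio is (k + 2)*(7*k - (k + 1)**2 + 13)/((k + 6)*(-k**2 + 7*k + 6)).
Gosper form: A/B · C(k+1)/C(k) with A=k + 2, B=k + 6, C=k**2 - 7*k - 6.
f must satisfy (k + 2)·f(k+1) − (k + 5)·f(k) = k**2 - 7*k - 6.
d = 3 from the (1,1,2) case.
Match coefficients ⇒ f(k) = -k*(k**2 + 21*k + 14)/12.
Get s_k = R·t_k = k*(k**2 + 21*k + 14)/(6*(k + 2)*(k + 3)*(k + 4)) with R(k) = B(k−1)f(k)/C(k) = -k*(k + 5)*(k**2 + 21*k + 14)/(12*(k**2 - 7*k - 6)).
Δs = 2*(-k**2 + 7*k + 6)/(k**4 + 14*k**3 + 71*k**2 + 154*k + 120), as required.
Sum = s_(9) − s_(2); s_(9) = 71/286, s_(2) = 1/6 ⇒ 35/429.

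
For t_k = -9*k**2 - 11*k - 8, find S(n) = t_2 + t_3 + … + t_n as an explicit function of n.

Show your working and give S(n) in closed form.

The ratio is (9*k**2 + 29*k + 28)/(9*k**2 + 11*k + 8).
Factor: A=1; B=1; C=k**2 + 11*k/9 + 8/9.
Solve (1)·f(k+1) − (1)·f(k) = k**2 + 11*k/9 + 8/9.
d = 3 from the (0,0,2) case.
Solve for f: f(k) = k*(3*k**2 + k + 4)/9 (degree 3 ≤ 3).
So s_k = (B(k−1)f/C)·t_k = (k*(3*k**2 + k + 4)/(9*k**2 + 11*k + 8))·t_k = k*(-3*k**2 - k - 4).
Check: Δs_k = -9*k**2 - 11*k - 8. ✓
Telescope: S(n) = s_(n+1) − s_(2) = -3*n**3 - 10*n**2 - 15*n - 8 − (-36) = -3*n**3 - 10*n**2 - 15*n + 28.

S(n) = -3*n**3 - 10*n**2 - 15*n + 28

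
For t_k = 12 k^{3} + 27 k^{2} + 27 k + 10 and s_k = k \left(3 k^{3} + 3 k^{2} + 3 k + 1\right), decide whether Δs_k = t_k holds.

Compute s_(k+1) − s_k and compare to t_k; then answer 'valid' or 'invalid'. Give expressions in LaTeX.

Valid: the claim telescopes to t_k.

s_(k+1) = 3*k**4 + 15*k**3 + 30*k**2 + 28*k + 10
s_(k+1) − s_k = 12*k**3 + 27*k**2 + 27*k + 10
(s_(k+1) − s_k) − t_k = 0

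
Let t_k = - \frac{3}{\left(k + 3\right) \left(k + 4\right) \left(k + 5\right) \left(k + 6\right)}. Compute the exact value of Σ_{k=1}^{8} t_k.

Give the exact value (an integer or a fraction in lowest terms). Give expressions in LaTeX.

Ratio r(k) = (k + 3)/(k + 7).
Gosper form: A/B · C(k+1)/C(k) with A=k + 3, B=k + 7, C=1.
Solve (k + 3)·f(k+1) − (k + 6)·f(k) = 1.
d = 3 from the (1,1,0) case.
A polynomial solution: f(k) = k*(k**2 + 12*k + 47)/180.
Certificate R = B(k−1)f/C = k*(k + 6)*(k**2 + 12*k + 47)/180 gives s_k = k*(-k**2 - 12*k - 47)/(60*(k + 3)*(k + 4)*(k + 5)).
s_(k+1) − s_k = -3/(k**4 + 18*k**3 + 119*k**2 + 342*k + 360) = t_k.
Telescoping: Σ = s_(9) − s_(1) = -59/3640 − (-1/120) = -43/5460.

Σ = -43/5460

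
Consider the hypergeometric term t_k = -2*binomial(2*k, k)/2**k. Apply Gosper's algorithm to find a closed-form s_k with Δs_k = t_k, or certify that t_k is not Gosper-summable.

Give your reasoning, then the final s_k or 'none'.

Step 1: r(k) = (2*k + 1)/(k + 1).
Take A(k)=2*k + 1, B(k)=k + 1, C(k)=1.
f must satisfy (2*k + 1)·f(k+1) − (k)·f(k) = 1.
Bound: deg f ≤ -1.
deg f ≤ -1 is impossible — no certificate.

no hypergeometric antidifference exists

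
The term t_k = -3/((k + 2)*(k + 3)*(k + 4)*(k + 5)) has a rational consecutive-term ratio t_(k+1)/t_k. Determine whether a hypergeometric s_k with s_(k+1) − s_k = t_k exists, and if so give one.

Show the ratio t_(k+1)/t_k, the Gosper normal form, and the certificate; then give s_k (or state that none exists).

The ratio is (k + 2)/(k + 6).
Gosper form: A/B · C(k+1)/C(k) with A=k + 2, B=k + 6, C=1.
Key eq: (k + 2)·f(k+1) = (k + 5)·f(k) + (1).
From deg A=1, deg B=1, deg C=0: d=3.
A polynomial solution: f(k) = k*(k**2 + 9*k + 26)/72.
R(k) = B(k−1)·f(k)/C(k) = k*(k + 5)*(k**2 + 9*k + 26)/72; s_k = R·t_k = k*(-k**2 - 9*k - 26)/(24*(k + 2)*(k + 3)*(k + 4)).
Δs = -3/(k**4 + 14*k**3 + 71*k**2 + 154*k + 120), as required.

s_k = k*(-k**2 - 9*k - 26)/(24*(k + 2)*(k + 3)*(k + 4))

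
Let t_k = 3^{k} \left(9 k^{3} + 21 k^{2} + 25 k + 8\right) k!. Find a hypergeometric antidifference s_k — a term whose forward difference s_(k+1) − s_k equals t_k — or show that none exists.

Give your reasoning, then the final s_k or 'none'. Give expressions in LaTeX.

The ratio is 3*(9*k**4 + 57*k**3 + 142*k**2 + 157*k + 63)/(9*k**3 + 21*k**2 + 25*k + 8).
A = 3*k + 3, B = 1, C = k**3 + 7*k**2/3 + 25*k/9 + 8/9.
Key eq: (3*k + 3)·f(k+1) = (1)·f(k) + (k**3 + 7*k**2/3 + 25*k/9 + 8/9).
From deg A=1, deg B=0, deg C=3: d=2.
A polynomial solution: f(k) = (3*k**2 - k + 1)/9.
Then R = B(k−1)f/C = (3*k**2 - k + 1)/(9*k**3 + 21*k**2 + 25*k + 8), so s_k = R(k)·t_k = 3**k*(3*k**2 - k + 1)*factorial(k).
Verify: 3**k*(9*k**3 + 21*k**2 + 25*k + 8)*factorial(k) matches t_k.

s_k = 3^{k} \left(3 k^{2} - k + 1\right) k!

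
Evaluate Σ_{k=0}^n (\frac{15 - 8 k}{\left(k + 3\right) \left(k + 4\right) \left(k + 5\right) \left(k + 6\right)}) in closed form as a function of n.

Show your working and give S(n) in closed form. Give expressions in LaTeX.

S(n) = \frac{n^{3} + 15 n^{2} + 314 n + 300}{60 \left(n^{3} + 15 n^{2} + 74 n + 120\right)}

t_(k+1)/t_k = (k + 3)*(8*k - 7)/((k + 7)*(8*k - 15)).
Factor: A=k + 3; B=k + 7; C=k - 15/8.
Set up (k + 3)·f(k+1) − (k + 6)·f(k) − (k - 15/8) = 0.
Degrees (1,1,1) ⇒ d ≤ 3.
Match coefficients ⇒ f(k) = -k*(k**2 + 12*k + 287)/480.
Certificate R = B(k−1)f/C = -k*(k + 6)*(k**2 + 12*k + 287)/(60*(8*k - 15)) gives s_k = k*(k**2 + 12*k + 287)/(60*(k + 3)*(k + 4)*(k + 5)).
Δs = (15 - 8*k)/(k**4 + 18*k**3 + 119*k**2 + 342*k + 360), as required.
s_(n+1) = (n**3 + 15*n**2 + 314*n + 300)/(60*(n**3 + 15*n**2 + 74*n + 120)) and s_(0) = 0, so S(n) = (n**3 + 15*n**2 + 314*n + 300)/(60*(n**3 + 15*n**2 + 74*n + 120)).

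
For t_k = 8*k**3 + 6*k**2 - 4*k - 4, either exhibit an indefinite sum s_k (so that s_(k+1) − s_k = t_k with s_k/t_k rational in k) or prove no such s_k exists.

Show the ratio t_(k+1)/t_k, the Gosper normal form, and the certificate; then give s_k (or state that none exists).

The ratio is (4*k**3 + 15*k**2 + 16*k + 3)/(4*k**3 + 3*k**2 - 2*k - 2).
Factor: A=1; B=1; C=k**3 + 3*k**2/4 - k/2 - 1/2.
Set up (1)·f(k+1) − (1)·f(k) − (k**3 + 3*k**2/4 - k/2 - 1/2) = 0.
Degrees (0,0,3) ⇒ d ≤ 4.
Solve for f: f(k) = k*(2*k**3 - 2*k**2 - 3*k - 1)/8 (degree 4 ≤ 4).
Certificate R = B(k−1)f/C = k*(2*k**3 - 2*k**2 - 3*k - 1)/(2*(4*k**3 + 3*k**2 - 2*k - 2)) gives s_k = k*(2*k**3 - 2*k**2 - 3*k - 1).
s_(k+1) − s_k = 8*k**3 + 6*k**2 - 4*k - 4 = t_k.

s_k = k*(2*k**3 - 2*k**2 - 3*k - 1)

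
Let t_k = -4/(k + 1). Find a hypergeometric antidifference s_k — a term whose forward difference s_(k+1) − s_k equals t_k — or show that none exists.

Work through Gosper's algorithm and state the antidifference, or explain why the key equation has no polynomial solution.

Step 1: r(k) = (k + 1)/(k + 2).
Take A(k)=k + 1, B(k)=k + 2, C(k)=1.
Solve (k + 1)·f(k+1) − (k + 1)·f(k) = 1.
Degrees (1,1,0) ⇒ d ≤ 0.
Put f(k) = c0: A·f(k+1) − B(k−1)·f(k) − C = -1; need -1 = 0 — inconsistent ⇒ no f, not summable.

not Gosper-summable; s_k does not exist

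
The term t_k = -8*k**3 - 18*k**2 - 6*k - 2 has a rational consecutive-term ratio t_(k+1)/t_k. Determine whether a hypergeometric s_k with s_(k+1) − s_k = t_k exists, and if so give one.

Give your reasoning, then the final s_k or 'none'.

Compute t_(k+1)/t_k: get (4*k**3 + 21*k**2 + 33*k + 17)/(4*k**3 + 9*k**2 + 3*k + 1).
So A=1 and B=1, with C=k**3 + 9*k**2/4 + 3*k/4 + 1/4.
Need (1)·f(k+1) − (1)·f(k) = k**3 + 9*k**2/4 + 3*k/4 + 1/4.
deg f ≤ 4 (via 0,0,3).
Solving with deg f ≤ 4: f(k) = k*(k**3 + k**2 - 2*k + 1)/4.
Then R = B(k−1)f/C = k*(k**3 + k**2 - 2*k + 1)/(4*k**3 + 9*k**2 + 3*k + 1), so s_k = R(k)·t_k = 2*k*(-k**3 - k**2 + 2*k - 1).
Δs = -8*k**3 - 18*k**2 - 6*k - 2, as required.

s_k = 2*k*(-k**3 - k**2 + 2*k - 1)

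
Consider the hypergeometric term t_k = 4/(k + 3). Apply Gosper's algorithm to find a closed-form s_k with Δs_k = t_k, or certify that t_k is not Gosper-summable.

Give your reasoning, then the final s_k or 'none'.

no hypergeometric antidifference exists

r(k) = (k + 3)/(k + 4) after simplifying.
Take A(k)=k + 3, B(k)=k + 4, C(k)=1.
f must satisfy (k + 3)·f(k+1) − (k + 3)·f(k) = 1.
d = 0 from the (1,1,0) case.
Put f(k) = c0: A·f(k+1) − B(k−1)·f(k) − C = -1; need -1 = 0 — inconsistent ⇒ no f, not summable.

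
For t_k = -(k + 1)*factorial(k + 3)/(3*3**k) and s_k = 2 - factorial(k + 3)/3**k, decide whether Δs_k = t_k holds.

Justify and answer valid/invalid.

valid (s_(k+1) − s_k reduces to t_k)

s_(k+1) = -3**(-k - 1)*factorial(k + 4) + 2
s_(k+1) − s_k = -(k + 1)*factorial(k + 3)/(3*3**k)
(s_(k+1) − s_k) − t_k = 0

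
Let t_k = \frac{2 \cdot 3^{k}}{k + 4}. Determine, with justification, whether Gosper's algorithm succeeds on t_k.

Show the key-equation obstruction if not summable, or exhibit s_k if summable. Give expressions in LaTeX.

r(k) = 3*(k + 4)/(k + 5) after simplifying.
So A=3*k + 12 and B=k + 5, with C=1.
Solve (3*k + 12)·f(k+1) − (k + 4)·f(k) = 1.
Bound: deg f ≤ -1.
Negative degree bound (-1): no f exists, t_k not Gosper-summable.

No. Not Gosper-summable.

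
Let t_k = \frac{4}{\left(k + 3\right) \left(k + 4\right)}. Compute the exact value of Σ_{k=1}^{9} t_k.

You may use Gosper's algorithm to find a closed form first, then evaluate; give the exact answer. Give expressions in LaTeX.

Σ = 9/13

r(k) = (k + 3)/(k + 5) after simplifying.
Gosper form: A/B · C(k+1)/C(k) with A=k + 3, B=k + 5, C=1.
Set up (k + 3)·f(k+1) − (k + 4)·f(k) − (1) = 0.
d = 1 from the (1,1,0) case.
Match coefficients ⇒ f(k) = k/3.
R(k) = B(k−1)·f(k)/C(k) = k*(k + 4)/3; s_k = R·t_k = 4*k/(3*(k + 3)).
Verify: 4/(k**2 + 7*k + 12) matches t_k.
Telescoping: Σ = s_(10) − s_(1) = 40/39 − (1/3) = 9/13.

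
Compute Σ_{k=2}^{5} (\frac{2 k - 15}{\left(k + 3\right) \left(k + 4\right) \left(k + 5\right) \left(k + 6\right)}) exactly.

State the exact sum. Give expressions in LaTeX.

Σ = -8/693

t_(k+1)/t_k = (k + 3)*(2*k - 13)/((k + 7)*(2*k - 15)).
Take A(k)=k + 3, B(k)=k + 7, C(k)=k - 15/2.
Solve (k + 3)·f(k+1) − (k + 6)·f(k) = k - 15/2.
deg f ≤ 3 (via 1,1,1).
Solve for f: f(k) = -k*(k**2 + 12*k + 62)/30 (degree 3 ≤ 3).
Then R = B(k−1)f/C = -k*(k + 6)*(k**2 + 12*k + 62)/(15*(2*k - 15)), so s_k = R(k)·t_k = k*(-k**2 - 12*k - 62)/(15*(k + 3)*(k + 4)*(k + 5)).
s_(k+1) − s_k = (2*k - 15)/(k**4 + 18*k**3 + 119*k**2 + 342*k + 360) = t_k.
Telescoping: Σ = s_(6) − s_(2) = -34/495 − (-2/35) = -8/693.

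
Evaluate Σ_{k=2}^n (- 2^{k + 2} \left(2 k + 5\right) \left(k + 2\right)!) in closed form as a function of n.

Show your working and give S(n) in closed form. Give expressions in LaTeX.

S(n) = - 8 \cdot 2^{n} \left(n + 3\right)! + 384

Step 1: r(k) = 2*(k + 3)*(2*k + 7)/(2*k + 5).
Normal form (A,B,C) = (2*k + 6, 1, k + 5/2).
f must satisfy (2*k + 6)·f(k+1) − (1)·f(k) = k + 5/2.
d = 0 from the (1,0,1) case.
Match coefficients ⇒ f(k) = 1/2.
Certificate R = B(k−1)f/C = 1/(2*k + 5) gives s_k = -2**(k + 2)*factorial(k + 2).
s_(k+1) − s_k = -2**(k + 2)*(2*k + 5)*factorial(k + 2) = t_k.
Telescope: S(n) = s_(n+1) − s_(2) = -2**(n + 3)*factorial(n + 3) − (-384) = -8*2**n*factorial(n + 3) + 384.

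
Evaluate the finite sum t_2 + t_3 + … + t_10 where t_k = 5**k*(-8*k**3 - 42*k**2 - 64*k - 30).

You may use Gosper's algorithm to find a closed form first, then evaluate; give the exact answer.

r(k) = 5*(4*k**3 + 33*k**2 + 86*k + 72)/(4*k**3 + 21*k**2 + 32*k + 15) after simplifying.
A = 5, B = 1, C = k**3 + 21*k**2/4 + 8*k + 15/4.
f must satisfy (5)·f(k+1) − (1)·f(k) = k**3 + 21*k**2/4 + 8*k + 15/4.
Bound: deg f ≤ 3.
Match coefficients ⇒ f(k) = k*(k + 1)*(2*k + 1)/8.
Get s_k = R·t_k = 5**k*k*(-2*k**2 - 3*k - 1) with R(k) = B(k−1)f(k)/C(k) = k*(2*k + 1)/(2*(k + 3)*(4*k + 5)).
Δs = 5**k*(-8*k**3 - 42*k**2 - 64*k - 30), as required.
Telescoping: Σ = s_(11) − s_(2) = -148242187500 − (-750) = -148242186750.

Σ = -148242186750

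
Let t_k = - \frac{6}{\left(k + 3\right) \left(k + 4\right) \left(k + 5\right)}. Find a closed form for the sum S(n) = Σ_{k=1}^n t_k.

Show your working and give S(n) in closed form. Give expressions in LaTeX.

t_(k+1)/t_k = (k + 3)/(k + 6).
So A=k + 3 and B=k + 6, with C=1.
Set up (k + 3)·f(k+1) − (k + 5)·f(k) − (1) = 0.
d = 2 from the (1,1,0) case.
A polynomial solution: f(k) = k*(k + 7)/24.
R(k) = B(k−1)·f(k)/C(k) = k*(k + 5)*(k + 7)/24; s_k = R·t_k = k*(-k - 7)/(4*(k + 3)*(k + 4)).
Δs = -6/(k**3 + 12*k**2 + 47*k + 60), as required.
Telescope: S(n) = s_(n+1) − s_(1) = (-n**2 - 9*n - 8)/(4*(n**2 + 9*n + 20)) − (-1/10) = 3*n*(-n - 9)/(20*(n**2 + 9*n + 20)).

S(n) = \frac{3 n \left(- n - 9\right)}{20 \left(n^{2} + 9 n + 20\right)}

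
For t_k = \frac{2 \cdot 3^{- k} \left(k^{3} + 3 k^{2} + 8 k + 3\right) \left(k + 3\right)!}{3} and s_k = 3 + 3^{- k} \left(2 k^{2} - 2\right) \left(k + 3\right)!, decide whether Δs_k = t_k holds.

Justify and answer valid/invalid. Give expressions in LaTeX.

Valid: the claim telescopes to t_k.

s_(k+1) = 3**(-k - 1)*(2*(k + 1)**2 - 2)*factorial(k + 4) + 3
s_(k+1) − s_k = 2*(k**3 + 3*k**2 + 8*k + 3)*factorial(k + 3)/(3*3**k)
(s_(k+1) − s_k) − t_k = 0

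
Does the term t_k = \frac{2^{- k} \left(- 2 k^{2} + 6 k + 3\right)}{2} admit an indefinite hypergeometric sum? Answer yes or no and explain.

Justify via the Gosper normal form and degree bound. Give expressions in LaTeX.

Yes. s_k = 2^{- k} \left(2 k^{2} - 2 k - 3\right).

Ratio r(k) = (k**2 - k - 7/2)/(2*k**2 - 6*k - 3).
Normal form (A,B,C) = (1/2, 1, k**2 - 3*k - 3/2).
f must satisfy (1/2)·f(k+1) − (1)·f(k) = k**2 - 3*k - 3/2.
d = 2 from the (0,0,2) case.
Solving with deg f ≤ 2: f(k) = -2*k**2 + 2*k + 3.
So s_k = (B(k−1)f/C)·t_k = (-2*(2*k**2 - 2*k - 3)/(2*k**2 - 6*k - 3))·t_k = (2*k**2 - 2*k - 3)/2**k.
Verify: (-2*k**2 + 6*k + 3)/(2*2**k) matches t_k.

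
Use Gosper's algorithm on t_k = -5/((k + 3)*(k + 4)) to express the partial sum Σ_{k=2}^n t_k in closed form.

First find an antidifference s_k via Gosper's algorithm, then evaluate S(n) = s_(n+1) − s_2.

S(n) = (1 - n)/(n + 4)

Ratio r(k) = (k + 3)/(k + 5).
Take A(k)=k + 3, B(k)=k + 5, C(k)=1.
f must satisfy (k + 3)·f(k+1) − (k + 4)·f(k) = 1.
d = 1 from the (1,1,0) case.
Coefficient equations give f(k) = k/3.
Then R = B(k−1)f/C = k*(k + 4)/3, so s_k = R(k)·t_k = -5*k/(3*k + 9).
Check: Δs_k = -5/(k**2 + 7*k + 12). ✓
s_(n+1) = 5*(-n - 1)/(3*(n + 4)) and s_(2) = -2/3, so S(n) = (1 - n)/(n + 4).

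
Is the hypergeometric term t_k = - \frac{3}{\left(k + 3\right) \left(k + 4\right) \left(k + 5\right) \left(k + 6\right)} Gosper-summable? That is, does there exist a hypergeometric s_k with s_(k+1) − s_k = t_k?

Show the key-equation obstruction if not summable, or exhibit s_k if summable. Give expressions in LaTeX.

r(k) = (k + 3)/(k + 7) after simplifying.
Normal form (A,B,C) = (k + 3, k + 7, 1).
Set up (k + 3)·f(k+1) − (k + 6)·f(k) − (1) = 0.
Bound: deg f ≤ 3.
Solve for f: f(k) = k*(k**2 + 12*k + 47)/180 (degree 3 ≤ 3).
Then R = B(k−1)f/C = k*(k + 6)*(k**2 + 12*k + 47)/180, so s_k = R(k)·t_k = k*(-k**2 - 12*k - 47)/(60*(k + 3)*(k + 4)*(k + 5)).
Check: Δs_k = -3/(k**4 + 18*k**3 + 119*k**2 + 342*k + 360). ✓

Yes. s_k = \frac{k \left(- k^{2} - 12 k - 47\right)}{60 \left(k + 3\right) \left(k + 4\right) \left(k + 5\right)}.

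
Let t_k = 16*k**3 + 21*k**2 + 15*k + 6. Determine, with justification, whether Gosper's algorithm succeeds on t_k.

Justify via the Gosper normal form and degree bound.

t_(k+1)/t_k = (16*k**3 + 69*k**2 + 105*k + 58)/(16*k**3 + 21*k**2 + 15*k + 6).
A = 1, B = 1, C = k**3 + 21*k**2/16 + 15*k/16 + 3/8.
Key eq: (1)·f(k+1) = (1)·f(k) + (k**3 + 21*k**2/16 + 15*k/16 + 3/8).
Degrees (0,0,3) ⇒ d ≤ 4.
Match coefficients ⇒ f(k) = k*(4*k**3 - k**2 + k + 2)/16.
R(k) = B(k−1)·f(k)/C(k) = k*(4*k**3 - k**2 + k + 2)/(16*k**3 + 21*k**2 + 15*k + 6); s_k = R·t_k = k*(4*k**3 - k**2 + k + 2).
Check: Δs_k = 16*k**3 + 21*k**2 + 15*k + 6. ✓

Yes. s_k = k*(4*k**3 - k**2 + k + 2).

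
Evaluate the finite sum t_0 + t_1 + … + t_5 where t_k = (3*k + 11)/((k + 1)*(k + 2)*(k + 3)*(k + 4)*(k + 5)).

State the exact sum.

Σ = 69/560

The ratio is (k + 1)*(3*k + 14)/((k + 6)*(3*k + 11)).
Take A(k)=k + 1, B(k)=k + 6, C(k)=k + 11/3.
Need (k + 1)·f(k+1) − (k + 5)·f(k) = k + 11/3.
From deg A=1, deg B=1, deg C=1: d=4.
Solve for f: f(k) = k*(k + 3)*(k**2 + 7*k + 14)/24 (degree 4 ≤ 4).
Then R = B(k−1)f/C = k*(k + 3)*(k + 5)*(k**2 + 7*k + 14)/(8*(3*k + 11)), so s_k = R(k)·t_k = k*(k**2 + 7*k + 14)/(8*(k**3 + 7*k**2 + 14*k + 8)).
Δs = (3*k + 11)/(k**5 + 15*k**4 + 85*k**3 + 225*k**2 + 274*k + 120), as required.
Sum = s_(6) − s_(0); s_(6) = 69/560, s_(0) = 0 ⇒ 69/560.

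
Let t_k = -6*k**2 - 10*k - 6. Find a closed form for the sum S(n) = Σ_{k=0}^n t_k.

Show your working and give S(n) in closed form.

S(n) = -2*n**3 - 8*n**2 - 12*n - 6

Step 1: r(k) = (3*k**2 + 11*k + 11)/(3*k**2 + 5*k + 3).
Gosper form: A/B · C(k+1)/C(k) with A=1, B=1, C=k**2 + 5*k/3 + 1.
Set up (1)·f(k+1) − (1)·f(k) − (k**2 + 5*k/3 + 1) = 0.
From deg A=0, deg B=0, deg C=2: d=3.
Coefficient equations give f(k) = k*(k**2 + k + 1)/3.
So s_k = (B(k−1)f/C)·t_k = (k*(k**2 + k + 1)/(3*k**2 + 5*k + 3))·t_k = 2*k*(-k**2 - k - 1).
s_(k+1) − s_k = -6*k**2 - 10*k - 6 = t_k.
Evaluate: s_(n+1) = -2*n**3 - 8*n**2 - 12*n - 6; subtract s_(0) = 0 ⇒ S(n) = -2*n**3 - 8*n**2 - 12*n - 6.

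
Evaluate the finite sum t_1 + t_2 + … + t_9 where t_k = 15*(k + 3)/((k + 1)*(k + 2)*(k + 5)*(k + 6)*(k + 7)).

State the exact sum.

Compute t_(k+1)/t_k: get (k + 1)*(k + 4)*(k + 5)/((k + 3)**2*(k + 8)).
Gosper form: A/B · C(k+1)/C(k) with A=k + 1, B=k + 8, C=k**3 + 10*k**2 + 33*k + 36.
f must satisfy (k + 1)·f(k+1) − (k + 7)·f(k) = k**3 + 10*k**2 + 33*k + 36.
d = 6 from the (1,1,3) case.
A polynomial solution: f(k) = k*(k + 2)*(k + 3)*(k + 4)*(k**2 + 12*k + 41)/90.
Get s_k = R·t_k = k*(k**2 + 12*k + 41)/(6*(k**3 + 12*k**2 + 41*k + 30)) with R(k) = B(k−1)f(k)/C(k) = k*(k + 2)*(k + 7)*(k**2 + 12*k + 41)/(90*(k + 3)).
s_(k+1) − s_k = 15*(k + 3)/(k**5 + 21*k**4 + 163*k**3 + 567*k**2 + 844*k + 420) = t_k.
Telescoping: Σ = s_(10) − s_(1) = 29/176 − (3/28) = 71/1232.

Σ = 71/1232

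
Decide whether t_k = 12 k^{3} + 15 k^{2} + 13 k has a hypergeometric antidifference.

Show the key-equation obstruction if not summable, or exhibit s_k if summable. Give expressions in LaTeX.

Step 1: r(k) = (12*k**3 + 51*k**2 + 79*k + 40)/(k*(12*k**2 + 15*k + 13)).
A = 1, B = 1, C = k**3 + 5*k**2/4 + 13*k/12.
Set up (1)·f(k+1) − (1)·f(k) − (k**3 + 5*k**2/4 + 13*k/12) = 0.
deg f ≤ 4 (via 0,0,3).
A polynomial solution: f(k) = k*(k - 1)*(3*k**2 + 2*k + 4)/12.
Certificate R = B(k−1)f/C = (k - 1)*(3*k**2 + 2*k + 4)/(12*k**2 + 15*k + 13) gives s_k = k*(3*k**3 - k**2 + 2*k - 4).
s_(k+1) − s_k = k*(12*k**2 + 15*k + 13) = t_k.

Yes. s_k = k \left(3 k^{3} - k^{2} + 2 k - 4\right).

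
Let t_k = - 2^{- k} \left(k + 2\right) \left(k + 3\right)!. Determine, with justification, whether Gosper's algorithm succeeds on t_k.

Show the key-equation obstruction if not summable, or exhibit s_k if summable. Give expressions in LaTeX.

The ratio is (k + 3)*(k + 4)/(2*(k + 2)).
So A=k/2 + 2 and B=1, with C=k + 2.
Need (k/2 + 2)·f(k+1) − (1)·f(k) = k + 2.
deg f ≤ 0 (via 1,0,1).
Coefficient equations give f(k) = 2.
So s_k = (B(k−1)f/C)·t_k = (2/(k + 2))·t_k = -2**(1 - k)*factorial(k + 3).
Δs = -(k + 2)*factorial(k + 3)/2**k, as required.

Yes. s_k = - 2^{1 - k} \left(k + 3\right)!.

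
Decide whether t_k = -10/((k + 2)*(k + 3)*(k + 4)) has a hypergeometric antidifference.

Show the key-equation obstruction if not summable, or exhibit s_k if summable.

Step 1: r(k) = (k + 2)/(k + 5).
So A=k + 2 and B=k + 5, with C=1.
Set up (k + 2)·f(k+1) − (k + 4)·f(k) − (1) = 0.
deg f ≤ 2 (via 1,1,0).
Solving with deg f ≤ 2: f(k) = k*(k + 5)/12.
Get s_k = R·t_k = 5*k*(-k - 5)/(6*(k + 2)*(k + 3)) with R(k) = B(k−1)f(k)/C(k) = k*(k + 4)*(k + 5)/12.
Verify: -10/(k**3 + 9*k**2 + 26*k + 24) matches t_k.

Yes. s_k = 5*k*(-k - 5)/(6*(k + 2)*(k + 3)).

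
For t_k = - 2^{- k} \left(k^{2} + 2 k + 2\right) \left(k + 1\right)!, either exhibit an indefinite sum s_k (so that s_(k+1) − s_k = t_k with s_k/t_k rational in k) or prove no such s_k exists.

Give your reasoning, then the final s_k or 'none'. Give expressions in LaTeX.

Step 1: r(k) = (k + 2)*(2*k + (k + 1)**2 + 4)/(2*(k**2 + 2*k + 2)).
Factor: A=k/2 + 1; B=1; C=k**2 + 2*k + 2.
Solve (k/2 + 1)·f(k+1) − (1)·f(k) = k**2 + 2*k + 2.
d = 1 from the (1,0,2) case.
A polynomial solution: f(k) = 2*(k + 1).
R(k) = B(k−1)·f(k)/C(k) = 2*(k + 1)/(k**2 + 2*k + 2); s_k = R·t_k = -2**(1 - k)*(k + 1)*factorial(k + 1).
s_(k+1) − s_k = -(k**2 + 2*k + 2)*factorial(k + 1)/2**k = t_k.

s_k = - 2^{1 - k} \left(k + 1\right) \left(k + 1\right)!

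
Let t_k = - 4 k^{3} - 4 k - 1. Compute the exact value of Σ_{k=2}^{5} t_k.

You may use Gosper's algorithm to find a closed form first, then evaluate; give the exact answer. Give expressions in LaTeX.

The ratio is (4*k + 4*(k + 1)**3 + 5)/(4*k**3 + 4*k + 1).
Gosper form: A/B · C(k+1)/C(k) with A=1, B=1, C=k**3 + k + 1/4.
Solve (1)·f(k+1) − (1)·f(k) = k**3 + k + 1/4.
Degrees (0,0,3) ⇒ d ≤ 4.
Solving with deg f ≤ 4: f(k) = k*(k**3 - 2*k**2 + 3*k - 1)/4.
R(k) = B(k−1)·f(k)/C(k) = k*(k**3 - 2*k**2 + 3*k - 1)/(4*k**3 + 4*k + 1); s_k = R·t_k = k*(-k**3 + 2*k**2 - 3*k + 1).
Δs = -4*k**3 - 4*k - 1, as required.
Telescoping: Σ = s_(6) − s_(2) = -966 − (-10) = -956.

Σ = -956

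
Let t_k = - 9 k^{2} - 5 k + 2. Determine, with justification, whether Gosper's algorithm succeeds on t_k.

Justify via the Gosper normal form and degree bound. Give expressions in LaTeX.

Yes. s_k = k \left(- 3 k^{2} + 2 k + 3\right).

Step 1: r(k) = (9*k**2 + 23*k + 12)/(9*k**2 + 5*k - 2).
So A=1 and B=1, with C=k**2 + 5*k/9 - 2/9.
f must satisfy (1)·f(k+1) − (1)·f(k) = k**2 + 5*k/9 - 2/9.
deg f ≤ 3 (via 0,0,2).
Coefficient equations give f(k) = k*(3*k**2 - 2*k - 3)/9.
Get s_k = R·t_k = k*(-3*k**2 + 2*k + 3) with R(k) = B(k−1)f(k)/C(k) = k*(3*k**2 - 2*k - 3)/(9*k**2 + 5*k - 2).
Check: Δs_k = -9*k**2 - 5*k + 2. ✓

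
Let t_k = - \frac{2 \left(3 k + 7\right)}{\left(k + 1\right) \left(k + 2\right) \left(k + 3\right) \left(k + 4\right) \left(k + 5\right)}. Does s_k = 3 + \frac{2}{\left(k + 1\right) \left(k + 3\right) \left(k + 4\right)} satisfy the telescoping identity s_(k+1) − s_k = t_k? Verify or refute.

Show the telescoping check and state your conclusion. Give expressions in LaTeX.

Valid: the claim telescopes to t_k.

s_(k+1) = 3 + 2/((k + 2)*(k + 4)*(k + 5))
s_(k+1) − s_k = 2*(-3*k - 7)/(k**5 + 15*k**4 + 85*k**3 + 225*k**2 + 274*k + 120)
(s_(k+1) − s_k) − t_k = 0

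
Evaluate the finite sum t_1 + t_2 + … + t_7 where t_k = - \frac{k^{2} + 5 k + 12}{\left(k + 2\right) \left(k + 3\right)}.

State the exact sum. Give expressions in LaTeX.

Σ = -42/5

Ratio r(k) = (k + 2)*(5*k + (k + 1)**2 + 17)/((k + 4)*(k**2 + 5*k + 12)).
Take A(k)=k + 2, B(k)=k + 4, C(k)=k**2 + 5*k + 12.
Key eq: (k + 2)·f(k+1) = (k + 3)·f(k) + (k**2 + 5*k + 12).
d = 2 from the (1,1,2) case.
Match coefficients ⇒ f(k) = k*(k + 5).
Then R = B(k−1)f/C = k*(k + 3)*(k + 5)/(k**2 + 5*k + 12), so s_k = R(k)·t_k = k*(-k - 5)/(k + 2).
Δs = (-k**2 - 5*k - 12)/(k**2 + 5*k + 6), as required.
Evaluate s at k=8 and k=1: -52/5 and -2; difference -42/5.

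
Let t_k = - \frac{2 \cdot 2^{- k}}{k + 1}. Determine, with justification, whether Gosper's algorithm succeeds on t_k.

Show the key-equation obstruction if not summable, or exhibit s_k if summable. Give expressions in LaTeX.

No — key equation has no polynomial f.

Compute t_(k+1)/t_k: get (k + 1)/(2*(k + 2)).
Take A(k)=k/2 + 1/2, B(k)=k + 2, C(k)=1.
Solve (k/2 + 1/2)·f(k+1) − (k + 1)·f(k) = 1.
From deg A=1, deg B=1, deg C=0: d=-1.
Negative degree bound (-1): no f exists, t_k not Gosper-summable.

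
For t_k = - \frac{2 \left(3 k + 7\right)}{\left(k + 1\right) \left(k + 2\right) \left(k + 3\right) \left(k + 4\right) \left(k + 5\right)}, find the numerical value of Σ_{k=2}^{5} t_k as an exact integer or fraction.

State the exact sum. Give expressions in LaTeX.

Ratio r(k) = (k + 1)*(3*k + 10)/((k + 6)*(3*k + 7)).
A = k + 1, B = k + 6, C = k + 7/3.
Solve (k + 1)·f(k+1) − (k + 5)·f(k) = k + 7/3.
Degrees (1,1,1) ⇒ d ≤ 4.
A polynomial solution: f(k) = k*(k + 2)*(k**2 + 8*k + 19)/36.
Certificate R = B(k−1)f/C = k*(k + 2)*(k + 5)*(k**2 + 8*k + 19)/(12*(3*k + 7)) gives s_k = k*(-k**2 - 8*k - 19)/(6*(k**3 + 8*k**2 + 19*k + 12)).
Δs = 2*(-3*k - 7)/(k**5 + 15*k**4 + 85*k**3 + 225*k**2 + 274*k + 120), as required.
Telescoping: Σ = s_(6) − s_(2) = -103/630 − (-13/90) = -2/105.

Σ = -2/105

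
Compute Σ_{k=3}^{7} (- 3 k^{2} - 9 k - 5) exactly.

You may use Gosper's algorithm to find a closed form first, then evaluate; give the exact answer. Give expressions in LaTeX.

Compute t_(k+1)/t_k: get (3*k**2 + 15*k + 17)/(3*k**2 + 9*k + 5).
A = 1, B = 1, C = k**2 + 3*k + 5/3.
Need (1)·f(k+1) − (1)·f(k) = k**2 + 3*k + 5/3.
Bound: deg f ≤ 3.
A polynomial solution: f(k) = k*(k**2 + 3*k + 1)/3.
So s_k = (B(k−1)f/C)·t_k = (k*(k**2 + 3*k + 1)/(3*k**2 + 9*k + 5))·t_k = k*(-k**2 - 3*k - 1).
Verify: -3*k**2 - 9*k - 5 matches t_k.
Telescoping: Σ = s_(8) − s_(3) = -712 − (-57) = -655.

Σ = -655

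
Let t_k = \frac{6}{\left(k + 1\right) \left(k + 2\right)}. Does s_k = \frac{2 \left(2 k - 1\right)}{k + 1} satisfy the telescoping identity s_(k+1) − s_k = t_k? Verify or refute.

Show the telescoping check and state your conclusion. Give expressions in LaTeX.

Valid — Δs_k = t_k.

s_(k+1) = 2*(2*k + 1)/(k + 2)
s_(k+1) − s_k = 6/(k**2 + 3*k + 2)
(s_(k+1) − s_k) − t_k = 0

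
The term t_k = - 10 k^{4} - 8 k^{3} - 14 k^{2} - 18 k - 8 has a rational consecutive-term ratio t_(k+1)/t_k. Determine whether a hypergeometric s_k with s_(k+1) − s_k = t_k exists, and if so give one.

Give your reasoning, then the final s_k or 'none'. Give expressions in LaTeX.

Ratio r(k) = (5*k**4 + 24*k**3 + 49*k**2 + 55*k + 29)/(5*k**4 + 4*k**3 + 7*k**2 + 9*k + 4).
Gosper form: A/B · C(k+1)/C(k) with A=1, B=1, C=k**4 + 4*k**3/5 + 7*k**2/5 + 9*k/5 + 4/5.
Solve (1)·f(k+1) − (1)·f(k) = k**4 + 4*k**3/5 + 7*k**2/5 + 9*k/5 + 4/5.
Degrees (0,0,4) ⇒ d ≤ 5.
Coefficient equations give f(k) = k*(2*k**4 - 3*k**3 + 4*k**2 + 4*k + 1)/10.
Certificate R = B(k−1)f/C = k*(2*k**4 - 3*k**3 + 4*k**2 + 4*k + 1)/(2*(5*k**4 + 4*k**3 + 7*k**2 + 9*k + 4)) gives s_k = k*(-2*k**4 + 3*k**3 - 4*k**2 - 4*k - 1).
s_(k+1) − s_k = -10*k**4 - 8*k**3 - 14*k**2 - 18*k - 8 = t_k.

s_k = k \left(- 2 k^{4} + 3 k^{3} - 4 k^{2} - 4 k - 1\right)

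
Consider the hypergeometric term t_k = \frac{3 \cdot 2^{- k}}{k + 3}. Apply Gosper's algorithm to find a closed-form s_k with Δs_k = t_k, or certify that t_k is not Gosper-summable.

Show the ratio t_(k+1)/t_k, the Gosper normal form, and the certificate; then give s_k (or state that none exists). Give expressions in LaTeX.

none — t_k is not Gosper-summable

Step 1: r(k) = (k + 3)/(2*(k + 4)).
Factor: A=k/2 + 3/2; B=k + 4; C=1.
Need (k/2 + 3/2)·f(k+1) − (k + 3)·f(k) = 1.
Degrees (1,1,0) ⇒ d ≤ -1.
Negative degree bound (-1): no f exists, t_k not Gosper-summable.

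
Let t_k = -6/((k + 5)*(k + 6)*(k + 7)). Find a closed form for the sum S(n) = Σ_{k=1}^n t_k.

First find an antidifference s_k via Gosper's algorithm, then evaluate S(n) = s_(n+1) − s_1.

Step 1: r(k) = (k + 5)/(k + 8).
Gosper form: A/B · C(k+1)/C(k) with A=k + 5, B=k + 8, C=1.
Key eq: (k + 5)·f(k+1) = (k + 7)·f(k) + (1).
From deg A=1, deg B=1, deg C=0: d=2.
Solving with deg f ≤ 2: f(k) = k*(k + 11)/60.
So s_k = (B(k−1)f/C)·t_k = (k*(k + 7)*(k + 11)/60)·t_k = k*(-k - 11)/(10*(k + 5)*(k + 6)).
Verify: -6/(k**3 + 18*k**2 + 107*k + 210) matches t_k.
Evaluate: s_(n+1) = (-n**2 - 13*n - 12)/(10*(n**2 + 13*n + 42)); subtract s_(1) = -1/35 ⇒ S(n) = n*(-n - 13)/(14*(n**2 + 13*n + 42)).

S(n) = n*(-n - 13)/(14*(n**2 + 13*n + 42))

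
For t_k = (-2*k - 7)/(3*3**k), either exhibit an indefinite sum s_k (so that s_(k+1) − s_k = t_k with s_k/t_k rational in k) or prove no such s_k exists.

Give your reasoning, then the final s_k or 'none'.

s_k = (k + 4)/3**k

Ratio r(k) = (2*k + 9)/(3*(2*k + 7)).
Gosper form: A/B · C(k+1)/C(k) with A=1/3, B=1, C=k + 7/2.
Solve (1/3)·f(k+1) − (1)·f(k) = k + 7/2.
deg f ≤ 1 (via 0,0,1).
A polynomial solution: f(k) = -3*(k + 4)/2.
Certificate R = B(k−1)f/C = -3*(k + 4)/(2*k + 7) gives s_k = (k + 4)/3**k.
Check: Δs_k = (-2*k - 7)/(3*3**k). ✓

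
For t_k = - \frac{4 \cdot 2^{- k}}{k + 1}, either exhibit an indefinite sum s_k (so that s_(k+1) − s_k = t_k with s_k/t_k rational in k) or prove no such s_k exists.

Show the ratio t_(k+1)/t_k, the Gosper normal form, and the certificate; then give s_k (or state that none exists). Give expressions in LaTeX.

none (Gosper's algorithm certifies no s_k)

Step 1: r(k) = (k + 1)/(2*(k + 2)).
Gosper form: A/B · C(k+1)/C(k) with A=k/2 + 1/2, B=k + 2, C=1.
Key eq: (k/2 + 1/2)·f(k+1) = (k + 1)·f(k) + (1).
d = -1 from the (1,1,0) case.
d = -1 < 0 ⇒ no nonzero polynomial f; not summable.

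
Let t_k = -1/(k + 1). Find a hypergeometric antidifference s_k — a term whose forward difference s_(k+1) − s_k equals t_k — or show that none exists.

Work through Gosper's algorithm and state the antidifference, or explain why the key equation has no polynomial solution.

t_(k+1)/t_k = (k + 1)/(k + 2).
A = k + 1, B = k + 2, C = 1.
Need (k + 1)·f(k+1) − (k + 1)·f(k) = 1.
Degrees (1,1,0) ⇒ d ≤ 0.
Put f(k) = c0: A·f(k+1) − B(k−1)·f(k) − C = -1; need -1 = 0 — inconsistent ⇒ no f, not summable.

not Gosper-summable; s_k does not exist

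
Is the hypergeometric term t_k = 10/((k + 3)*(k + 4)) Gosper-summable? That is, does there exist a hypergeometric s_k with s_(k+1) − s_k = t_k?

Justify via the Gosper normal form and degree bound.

t_(k+1)/t_k = (k + 3)/(k + 5).
So A=k + 3 and B=k + 5, with C=1.
f must satisfy (k + 3)·f(k+1) − (k + 4)·f(k) = 1.
Bound: deg f ≤ 1.
Coefficient equations give f(k) = k/3.
Get s_k = R·t_k = 10*k/(3*(k + 3)) with R(k) = B(k−1)f(k)/C(k) = k*(k + 4)/3.
Δs = 10/(k**2 + 7*k + 12), as required.

Yes. s_k = 10*k/(3*(k + 3)).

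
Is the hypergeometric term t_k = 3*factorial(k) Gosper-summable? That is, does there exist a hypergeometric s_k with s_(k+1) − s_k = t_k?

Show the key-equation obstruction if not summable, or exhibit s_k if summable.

No — negative degree bound, so no certificate f.

Ratio r(k) = k + 1.
A = k + 1, B = 1, C = 1.
Solve (k + 1)·f(k+1) − (1)·f(k) = 1.
d = -1 from the (1,0,0) case.
Bound -1 < 0, so the key equation has no polynomial solution.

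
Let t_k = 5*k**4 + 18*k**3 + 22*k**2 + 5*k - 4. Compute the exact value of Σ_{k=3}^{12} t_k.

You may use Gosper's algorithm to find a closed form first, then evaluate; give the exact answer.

Compute t_(k+1)/t_k: get (5*k**4 + 38*k**3 + 106*k**2 + 123*k + 46)/(5*k**4 + 18*k**3 + 22*k**2 + 5*k - 4).
Gosper form: A/B · C(k+1)/C(k) with A=1, B=1, C=k**4 + 18*k**3/5 + 22*k**2/5 + k - 4/5.
f must satisfy (1)·f(k+1) − (1)·f(k) = k**4 + 18*k**3/5 + 22*k**2/5 + k - 4/5.
Bound: deg f ≤ 5.
Coefficient equations give f(k) = k*(k + 1)*(k**3 + k**2 - k - 3)/5.
R(k) = B(k−1)·f(k)/C(k) = k*(k**3 + k**2 - k - 3)/(5*k**3 + 13*k**2 + 9*k - 4); s_k = R·t_k = k*(k**4 + 2*k**3 - 4*k - 3).
s_(k+1) − s_k = 5*k**4 + 18*k**3 + 22*k**2 + 5*k - 4 = t_k.
Σ_(k=3)^(12) t_k = s_(13) − s_(3) = 427700 − (360) = 427340.

Σ = 427340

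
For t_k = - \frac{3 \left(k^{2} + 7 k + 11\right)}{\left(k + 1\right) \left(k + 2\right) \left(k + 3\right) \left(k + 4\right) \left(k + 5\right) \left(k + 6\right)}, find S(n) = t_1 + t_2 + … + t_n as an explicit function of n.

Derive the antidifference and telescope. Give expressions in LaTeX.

Step 1: r(k) = (k + 1)*(7*k + (k + 1)**2 + 18)/((k + 7)*(k**2 + 7*k + 11)).
Factor: A=k + 1; B=k + 7; C=k**2 + 7*k + 11.
f must satisfy (k + 1)·f(k+1) − (k + 6)·f(k) = k**2 + 7*k + 11.
From deg A=1, deg B=1, deg C=2: d=5.
Solve for f: f(k) = k*(k + 2)*(k + 4)*(k**2 + 9*k + 23)/45 (degree 5 ≤ 5).
Then R = B(k−1)f/C = k*(k + 2)*(k + 4)*(k + 6)*(k**2 + 9*k + 23)/(45*(k**2 + 7*k + 11)), so s_k = R(k)·t_k = k*(-k**2 - 9*k - 23)/(15*(k**3 + 9*k**2 + 23*k + 15)).
Check: Δs_k = 3*(-k**2 - 7*k - 11)/(k**6 + 21*k**5 + 175*k**4 + 735*k**3 + 1624*k**2 + 1764*k + 720). ✓
Σ_(k=1)^n t_k = s_(n+1) − s_(1) = ((-n**3 - 12*n**2 - 44*n - 33)/(15*(n**3 + 12*n**2 + 44*n + 48))) − (-11/240), i.e. n*(-n**2 - 12*n - 44)/(48*(n**3 + 12*n**2 + 44*n + 48)).

S(n) = \frac{n \left(- n^{2} - 12 n - 44\right)}{48 \left(n^{3} + 12 n^{2} + 44 n + 48\right)}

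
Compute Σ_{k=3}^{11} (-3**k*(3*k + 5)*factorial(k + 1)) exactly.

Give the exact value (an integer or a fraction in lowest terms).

Σ = -3309294160972152

The ratio is 3*(k + 2)*(3*k + 8)/(3*k + 5).
A = 3*k + 6, B = 1, C = k + 5/3.
Need (3*k + 6)·f(k+1) − (1)·f(k) = k + 5/3.
d = 0 from the (1,0,1) case.
Coefficient equations give f(k) = 1/3.
So s_k = (B(k−1)f/C)·t_k = (1/(3*k + 5))·t_k = -3**k*factorial(k + 1).
Δs = -3**k*(3*k + 5)*factorial(k + 1), as required.
Σ_(k=3)^(11) t_k = s_(12) − s_(3) = -3309294160972800 − (-648) = -3309294160972152.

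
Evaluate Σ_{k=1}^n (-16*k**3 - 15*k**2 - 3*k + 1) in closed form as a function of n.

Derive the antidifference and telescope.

S(n) = n*(-4*n**3 - 13*n**2 - 13*n - 3)

r(k) = (16*k**3 + 63*k**2 + 81*k + 33)/(16*k**3 + 15*k**2 + 3*k - 1) after simplifying.
Gosper form: A/B · C(k+1)/C(k) with A=1, B=1, C=k**3 + 15*k**2/16 + 3*k/16 - 1/16.
f must satisfy (1)·f(k+1) − (1)·f(k) = k**3 + 15*k**2/16 + 3*k/16 - 1/16.
d = 4 from the (0,0,3) case.
A polynomial solution: f(k) = k**2*(4*k**2 - 3*k - 2)/16.
Then R = B(k−1)f/C = k**2*(4*k**2 - 3*k - 2)/(16*k**3 + 15*k**2 + 3*k - 1), so s_k = R(k)·t_k = k**2*(-4*k**2 + 3*k + 2).
Check: Δs_k = -16*k**3 - 15*k**2 - 3*k + 1. ✓
s_(n+1) = -4*n**4 - 13*n**3 - 13*n**2 - 3*n + 1 and s_(1) = 1, so S(n) = n*(-4*n**3 - 13*n**2 - 13*n - 3).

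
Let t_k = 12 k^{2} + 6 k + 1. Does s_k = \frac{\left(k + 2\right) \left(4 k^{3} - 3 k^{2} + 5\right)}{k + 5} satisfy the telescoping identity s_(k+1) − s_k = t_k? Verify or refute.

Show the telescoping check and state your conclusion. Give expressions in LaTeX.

Invalid: residual \frac{3 k \left(- 8 k^{2} - 69 k - 31\right)}{k^{2} + 11 k + 30} ≠ 0.

s_(k+1) = (k + 3)*(4*(k + 1)**3 - 3*(k + 1)**2 + 5)/(k + 6)
s_(k+1) − s_k = 2*(6*k**4 + 57*k**3 + 110*k**2 + 49*k + 15)/(k**2 + 11*k + 30)
(s_(k+1) − s_k) − t_k = 3*k*(-8*k**2 - 69*k - 31)/(k**2 + 11*k + 30)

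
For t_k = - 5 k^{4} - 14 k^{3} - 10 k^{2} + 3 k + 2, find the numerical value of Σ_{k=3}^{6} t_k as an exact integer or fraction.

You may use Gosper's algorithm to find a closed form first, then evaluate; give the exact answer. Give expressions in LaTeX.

Ratio r(k) = (5*k**4 + 34*k**3 + 82*k**2 + 79*k + 24)/(5*k**4 + 14*k**3 + 10*k**2 - 3*k - 2).
Factor: A=1; B=1; C=k**4 + 14*k**3/5 + 2*k**2 - 3*k/5 - 2/5.
Solve (1)·f(k+1) − (1)·f(k) = k**4 + 14*k**3/5 + 2*k**2 - 3*k/5 - 2/5.
d = 5 from the (0,0,4) case.
Match coefficients ⇒ f(k) = k*(k**4 + k**3 - 2*k**2 - 3*k + 1)/5.
R(k) = B(k−1)·f(k)/C(k) = k*(k**4 + k**3 - 2*k**2 - 3*k + 1)/(5*k**4 + 14*k**3 + 10*k**2 - 3*k - 2); s_k = R·t_k = k*(-k**4 - k**3 + 2*k**2 + 3*k - 1).
Verify: -5*k**4 - 14*k**3 - 10*k**2 + 3*k + 2 matches t_k.
Sum = s_(7) − s_(3); s_(7) = -18382, s_(3) = -246 ⇒ -18136.

Σ = -18136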